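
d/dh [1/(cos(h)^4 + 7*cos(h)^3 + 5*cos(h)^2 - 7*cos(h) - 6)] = (-4 + 17*cos(h)/sin(h)^2 - 3/sin(h)^2)/((cos(h) + 1)*(cos(h) + 6)^2*sin(h))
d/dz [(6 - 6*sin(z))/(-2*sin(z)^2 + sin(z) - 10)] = 6*(4*sin(z) + cos(2*z) + 8)*cos(z)/(-sin(z) - cos(2*z) + 11)^2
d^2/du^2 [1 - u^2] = -2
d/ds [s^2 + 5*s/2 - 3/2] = 2*s + 5/2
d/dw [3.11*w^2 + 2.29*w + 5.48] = 6.22*w + 2.29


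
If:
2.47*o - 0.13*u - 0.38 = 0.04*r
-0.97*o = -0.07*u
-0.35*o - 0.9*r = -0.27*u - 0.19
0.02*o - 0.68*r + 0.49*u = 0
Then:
No Solution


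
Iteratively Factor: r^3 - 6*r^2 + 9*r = (r)*(r^2 - 6*r + 9) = r*(r - 3)*(r - 3)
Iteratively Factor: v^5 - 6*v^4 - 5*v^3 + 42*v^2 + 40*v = (v - 4)*(v^4 - 2*v^3 - 13*v^2 - 10*v) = (v - 4)*(v + 1)*(v^3 - 3*v^2 - 10*v) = v*(v - 4)*(v + 1)*(v^2 - 3*v - 10) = v*(v - 5)*(v - 4)*(v + 1)*(v + 2)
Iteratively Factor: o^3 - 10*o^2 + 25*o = (o - 5)*(o^2 - 5*o) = (o - 5)^2*(o)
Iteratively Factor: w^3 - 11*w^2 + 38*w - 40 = (w - 5)*(w^2 - 6*w + 8) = (w - 5)*(w - 2)*(w - 4)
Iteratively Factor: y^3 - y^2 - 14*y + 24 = (y + 4)*(y^2 - 5*y + 6) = (y - 2)*(y + 4)*(y - 3)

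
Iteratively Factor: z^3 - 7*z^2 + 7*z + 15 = (z - 3)*(z^2 - 4*z - 5) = (z - 5)*(z - 3)*(z + 1)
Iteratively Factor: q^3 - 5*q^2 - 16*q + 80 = (q - 5)*(q^2 - 16) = (q - 5)*(q - 4)*(q + 4)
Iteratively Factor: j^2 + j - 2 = (j + 2)*(j - 1)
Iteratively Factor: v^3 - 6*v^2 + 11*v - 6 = (v - 1)*(v^2 - 5*v + 6) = (v - 2)*(v - 1)*(v - 3)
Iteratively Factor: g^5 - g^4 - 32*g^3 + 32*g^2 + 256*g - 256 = (g - 4)*(g^4 + 3*g^3 - 20*g^2 - 48*g + 64) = (g - 4)*(g - 1)*(g^3 + 4*g^2 - 16*g - 64) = (g - 4)^2*(g - 1)*(g^2 + 8*g + 16) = (g - 4)^2*(g - 1)*(g + 4)*(g + 4)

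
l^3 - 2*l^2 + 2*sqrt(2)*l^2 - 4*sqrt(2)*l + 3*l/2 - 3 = (l - 2)*(l + sqrt(2)/2)*(l + 3*sqrt(2)/2)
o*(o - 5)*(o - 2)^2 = o^4 - 9*o^3 + 24*o^2 - 20*o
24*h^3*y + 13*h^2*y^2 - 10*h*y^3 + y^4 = y*(-8*h + y)*(-3*h + y)*(h + y)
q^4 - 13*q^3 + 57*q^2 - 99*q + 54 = (q - 6)*(q - 3)^2*(q - 1)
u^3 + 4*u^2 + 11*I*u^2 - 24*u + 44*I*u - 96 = (u + 4)*(u + 3*I)*(u + 8*I)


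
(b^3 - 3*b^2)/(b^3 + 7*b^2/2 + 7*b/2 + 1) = 2*b^2*(b - 3)/(2*b^3 + 7*b^2 + 7*b + 2)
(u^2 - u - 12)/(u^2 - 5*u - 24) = (u - 4)/(u - 8)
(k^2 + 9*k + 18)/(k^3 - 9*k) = (k + 6)/(k*(k - 3))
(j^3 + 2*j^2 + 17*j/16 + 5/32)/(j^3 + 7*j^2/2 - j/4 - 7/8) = (16*j^2 + 24*j + 5)/(4*(4*j^2 + 12*j - 7))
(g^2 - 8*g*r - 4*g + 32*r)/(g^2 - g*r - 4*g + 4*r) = (-g + 8*r)/(-g + r)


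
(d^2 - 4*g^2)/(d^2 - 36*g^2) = (d^2 - 4*g^2)/(d^2 - 36*g^2)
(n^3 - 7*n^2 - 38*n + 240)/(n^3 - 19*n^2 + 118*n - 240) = (n + 6)/(n - 6)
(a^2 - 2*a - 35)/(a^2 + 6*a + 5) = (a - 7)/(a + 1)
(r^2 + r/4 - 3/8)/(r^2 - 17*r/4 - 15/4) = (r - 1/2)/(r - 5)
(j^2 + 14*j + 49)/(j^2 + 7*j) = (j + 7)/j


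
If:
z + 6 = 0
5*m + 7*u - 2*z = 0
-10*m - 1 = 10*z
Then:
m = 59/10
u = -83/14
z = -6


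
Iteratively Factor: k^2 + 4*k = (k)*(k + 4)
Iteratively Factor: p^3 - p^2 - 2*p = (p - 2)*(p^2 + p) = p*(p - 2)*(p + 1)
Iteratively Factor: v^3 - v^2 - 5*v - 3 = (v - 3)*(v^2 + 2*v + 1) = (v - 3)*(v + 1)*(v + 1)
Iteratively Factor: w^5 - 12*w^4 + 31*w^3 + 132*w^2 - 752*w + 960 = (w - 3)*(w^4 - 9*w^3 + 4*w^2 + 144*w - 320) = (w - 5)*(w - 3)*(w^3 - 4*w^2 - 16*w + 64) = (w - 5)*(w - 3)*(w + 4)*(w^2 - 8*w + 16) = (w - 5)*(w - 4)*(w - 3)*(w + 4)*(w - 4)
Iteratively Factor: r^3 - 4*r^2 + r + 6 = (r + 1)*(r^2 - 5*r + 6) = (r - 3)*(r + 1)*(r - 2)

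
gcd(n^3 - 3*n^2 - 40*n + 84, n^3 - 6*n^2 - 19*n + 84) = n - 7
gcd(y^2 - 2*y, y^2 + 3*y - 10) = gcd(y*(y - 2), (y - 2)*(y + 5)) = y - 2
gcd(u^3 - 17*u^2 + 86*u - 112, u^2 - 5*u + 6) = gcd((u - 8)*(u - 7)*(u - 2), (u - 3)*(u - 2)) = u - 2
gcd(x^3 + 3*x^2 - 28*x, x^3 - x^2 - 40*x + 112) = x^2 + 3*x - 28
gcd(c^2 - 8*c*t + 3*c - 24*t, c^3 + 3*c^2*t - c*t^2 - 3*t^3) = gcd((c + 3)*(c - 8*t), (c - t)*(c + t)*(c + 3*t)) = 1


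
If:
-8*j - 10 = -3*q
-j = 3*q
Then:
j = -10/9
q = 10/27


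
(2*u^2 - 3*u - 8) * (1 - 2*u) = -4*u^3 + 8*u^2 + 13*u - 8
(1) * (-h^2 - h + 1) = -h^2 - h + 1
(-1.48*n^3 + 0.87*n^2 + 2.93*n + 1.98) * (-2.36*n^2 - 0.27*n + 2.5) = 3.4928*n^5 - 1.6536*n^4 - 10.8497*n^3 - 3.2889*n^2 + 6.7904*n + 4.95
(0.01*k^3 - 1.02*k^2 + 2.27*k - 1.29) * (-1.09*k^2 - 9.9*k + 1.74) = -0.0109*k^5 + 1.0128*k^4 + 7.6411*k^3 - 22.8417*k^2 + 16.7208*k - 2.2446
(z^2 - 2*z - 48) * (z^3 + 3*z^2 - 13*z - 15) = z^5 + z^4 - 67*z^3 - 133*z^2 + 654*z + 720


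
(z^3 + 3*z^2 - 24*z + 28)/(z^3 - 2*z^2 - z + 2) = (z^2 + 5*z - 14)/(z^2 - 1)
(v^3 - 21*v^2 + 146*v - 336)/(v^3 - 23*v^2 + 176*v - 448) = (v - 6)/(v - 8)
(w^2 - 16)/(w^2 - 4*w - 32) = (w - 4)/(w - 8)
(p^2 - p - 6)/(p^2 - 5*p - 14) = (p - 3)/(p - 7)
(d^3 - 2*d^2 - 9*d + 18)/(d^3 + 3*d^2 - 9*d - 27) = (d - 2)/(d + 3)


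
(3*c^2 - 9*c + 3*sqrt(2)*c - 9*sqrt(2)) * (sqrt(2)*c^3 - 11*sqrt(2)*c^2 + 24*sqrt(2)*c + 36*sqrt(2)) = 3*sqrt(2)*c^5 - 42*sqrt(2)*c^4 + 6*c^4 - 84*c^3 + 171*sqrt(2)*c^3 - 108*sqrt(2)*c^2 + 342*c^2 - 324*sqrt(2)*c - 216*c - 648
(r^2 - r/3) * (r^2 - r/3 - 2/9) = r^4 - 2*r^3/3 - r^2/9 + 2*r/27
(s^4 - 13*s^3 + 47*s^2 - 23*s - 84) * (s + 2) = s^5 - 11*s^4 + 21*s^3 + 71*s^2 - 130*s - 168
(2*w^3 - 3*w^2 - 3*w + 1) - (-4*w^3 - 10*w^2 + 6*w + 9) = 6*w^3 + 7*w^2 - 9*w - 8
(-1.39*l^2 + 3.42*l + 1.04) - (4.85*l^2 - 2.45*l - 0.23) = -6.24*l^2 + 5.87*l + 1.27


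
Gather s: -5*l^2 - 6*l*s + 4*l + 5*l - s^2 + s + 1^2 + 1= -5*l^2 + 9*l - s^2 + s*(1 - 6*l) + 2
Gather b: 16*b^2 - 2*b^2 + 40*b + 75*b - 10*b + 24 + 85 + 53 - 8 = 14*b^2 + 105*b + 154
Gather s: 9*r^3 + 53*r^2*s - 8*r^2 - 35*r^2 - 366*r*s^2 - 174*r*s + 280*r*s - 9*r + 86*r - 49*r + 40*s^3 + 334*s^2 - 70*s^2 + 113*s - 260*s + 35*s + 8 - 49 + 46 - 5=9*r^3 - 43*r^2 + 28*r + 40*s^3 + s^2*(264 - 366*r) + s*(53*r^2 + 106*r - 112)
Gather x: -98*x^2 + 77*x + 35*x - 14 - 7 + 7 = -98*x^2 + 112*x - 14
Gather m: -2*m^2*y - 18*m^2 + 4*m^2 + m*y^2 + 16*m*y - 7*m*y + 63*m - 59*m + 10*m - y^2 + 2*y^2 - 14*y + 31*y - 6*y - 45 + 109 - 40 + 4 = m^2*(-2*y - 14) + m*(y^2 + 9*y + 14) + y^2 + 11*y + 28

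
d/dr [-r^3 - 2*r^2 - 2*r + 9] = -3*r^2 - 4*r - 2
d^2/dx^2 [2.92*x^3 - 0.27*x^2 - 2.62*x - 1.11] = 17.52*x - 0.54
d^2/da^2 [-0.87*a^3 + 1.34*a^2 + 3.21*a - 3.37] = 2.68 - 5.22*a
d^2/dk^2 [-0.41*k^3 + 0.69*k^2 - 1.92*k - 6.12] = 1.38 - 2.46*k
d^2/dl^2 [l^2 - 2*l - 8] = 2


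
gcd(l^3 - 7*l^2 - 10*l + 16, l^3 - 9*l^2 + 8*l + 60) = l + 2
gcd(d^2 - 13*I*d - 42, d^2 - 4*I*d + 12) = d - 6*I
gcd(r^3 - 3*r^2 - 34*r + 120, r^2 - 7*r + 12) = r - 4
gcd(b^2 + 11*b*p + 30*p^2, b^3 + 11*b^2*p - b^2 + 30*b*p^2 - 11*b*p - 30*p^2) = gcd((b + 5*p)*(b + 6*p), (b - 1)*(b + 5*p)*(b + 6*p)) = b^2 + 11*b*p + 30*p^2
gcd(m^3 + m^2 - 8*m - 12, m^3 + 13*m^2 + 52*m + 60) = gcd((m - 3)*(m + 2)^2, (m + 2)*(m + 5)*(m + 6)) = m + 2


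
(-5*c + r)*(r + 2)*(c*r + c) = -5*c^2*r^2 - 15*c^2*r - 10*c^2 + c*r^3 + 3*c*r^2 + 2*c*r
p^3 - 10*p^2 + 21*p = p*(p - 7)*(p - 3)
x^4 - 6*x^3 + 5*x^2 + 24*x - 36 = (x - 3)^2*(x - 2)*(x + 2)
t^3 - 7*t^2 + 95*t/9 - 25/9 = (t - 5)*(t - 5/3)*(t - 1/3)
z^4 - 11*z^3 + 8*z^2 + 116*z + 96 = (z - 8)*(z - 6)*(z + 1)*(z + 2)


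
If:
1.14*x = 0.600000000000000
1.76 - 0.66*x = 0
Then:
No Solution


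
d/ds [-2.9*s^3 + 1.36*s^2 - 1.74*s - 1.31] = -8.7*s^2 + 2.72*s - 1.74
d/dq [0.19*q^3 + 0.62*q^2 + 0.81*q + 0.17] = 0.57*q^2 + 1.24*q + 0.81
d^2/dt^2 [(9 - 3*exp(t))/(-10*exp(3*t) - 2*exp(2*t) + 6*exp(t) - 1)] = (1200*exp(6*t) - 7920*exp(5*t) - 1248*exp(4*t) + 582*exp(3*t) + 1098*exp(2*t) - 234*exp(t) - 51)*exp(t)/(1000*exp(9*t) + 600*exp(8*t) - 1680*exp(7*t) - 412*exp(6*t) + 1128*exp(5*t) - 132*exp(4*t) - 258*exp(3*t) + 114*exp(2*t) - 18*exp(t) + 1)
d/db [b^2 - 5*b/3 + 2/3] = 2*b - 5/3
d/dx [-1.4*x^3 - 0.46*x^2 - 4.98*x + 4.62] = -4.2*x^2 - 0.92*x - 4.98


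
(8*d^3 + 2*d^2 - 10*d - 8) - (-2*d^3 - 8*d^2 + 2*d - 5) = 10*d^3 + 10*d^2 - 12*d - 3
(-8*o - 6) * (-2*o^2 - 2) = 16*o^3 + 12*o^2 + 16*o + 12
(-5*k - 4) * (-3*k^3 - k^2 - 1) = 15*k^4 + 17*k^3 + 4*k^2 + 5*k + 4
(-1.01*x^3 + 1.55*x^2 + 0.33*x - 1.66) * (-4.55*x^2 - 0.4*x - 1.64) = 4.5955*x^5 - 6.6485*x^4 - 0.4651*x^3 + 4.879*x^2 + 0.1228*x + 2.7224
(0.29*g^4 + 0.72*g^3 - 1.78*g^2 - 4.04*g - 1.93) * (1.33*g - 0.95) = 0.3857*g^5 + 0.6821*g^4 - 3.0514*g^3 - 3.6822*g^2 + 1.2711*g + 1.8335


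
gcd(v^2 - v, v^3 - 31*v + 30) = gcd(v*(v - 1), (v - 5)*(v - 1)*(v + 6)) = v - 1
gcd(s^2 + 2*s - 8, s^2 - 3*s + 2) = s - 2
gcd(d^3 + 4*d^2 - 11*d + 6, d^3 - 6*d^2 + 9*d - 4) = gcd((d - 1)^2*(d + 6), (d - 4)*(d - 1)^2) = d^2 - 2*d + 1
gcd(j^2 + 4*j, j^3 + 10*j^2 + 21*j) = j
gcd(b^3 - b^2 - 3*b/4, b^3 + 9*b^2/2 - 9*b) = b^2 - 3*b/2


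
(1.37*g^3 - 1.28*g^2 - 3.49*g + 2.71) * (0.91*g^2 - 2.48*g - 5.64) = 1.2467*g^5 - 4.5624*g^4 - 7.7283*g^3 + 18.3405*g^2 + 12.9628*g - 15.2844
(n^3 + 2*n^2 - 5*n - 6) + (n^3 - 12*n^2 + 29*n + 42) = 2*n^3 - 10*n^2 + 24*n + 36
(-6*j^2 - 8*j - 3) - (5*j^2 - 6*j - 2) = -11*j^2 - 2*j - 1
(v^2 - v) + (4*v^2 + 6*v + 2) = 5*v^2 + 5*v + 2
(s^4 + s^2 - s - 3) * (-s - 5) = -s^5 - 5*s^4 - s^3 - 4*s^2 + 8*s + 15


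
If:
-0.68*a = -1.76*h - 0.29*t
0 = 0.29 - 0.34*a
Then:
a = 0.85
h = 0.329545454545455 - 0.164772727272727*t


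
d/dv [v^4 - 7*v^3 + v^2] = v*(4*v^2 - 21*v + 2)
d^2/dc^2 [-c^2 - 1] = -2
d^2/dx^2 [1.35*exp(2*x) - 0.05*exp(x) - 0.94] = (5.4*exp(x) - 0.05)*exp(x)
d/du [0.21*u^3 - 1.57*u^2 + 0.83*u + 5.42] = 0.63*u^2 - 3.14*u + 0.83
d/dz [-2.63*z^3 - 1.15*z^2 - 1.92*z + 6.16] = -7.89*z^2 - 2.3*z - 1.92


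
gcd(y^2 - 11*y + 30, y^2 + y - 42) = y - 6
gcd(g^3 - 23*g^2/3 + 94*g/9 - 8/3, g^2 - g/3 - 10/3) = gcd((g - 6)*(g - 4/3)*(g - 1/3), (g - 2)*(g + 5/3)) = 1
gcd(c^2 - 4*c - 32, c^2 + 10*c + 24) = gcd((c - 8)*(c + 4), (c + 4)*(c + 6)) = c + 4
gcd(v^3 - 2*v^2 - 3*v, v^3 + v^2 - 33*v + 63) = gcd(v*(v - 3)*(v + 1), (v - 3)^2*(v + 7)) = v - 3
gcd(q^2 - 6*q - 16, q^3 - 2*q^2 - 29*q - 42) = q + 2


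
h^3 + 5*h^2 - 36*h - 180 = (h - 6)*(h + 5)*(h + 6)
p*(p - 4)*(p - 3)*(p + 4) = p^4 - 3*p^3 - 16*p^2 + 48*p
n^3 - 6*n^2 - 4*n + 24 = (n - 6)*(n - 2)*(n + 2)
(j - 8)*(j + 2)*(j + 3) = j^3 - 3*j^2 - 34*j - 48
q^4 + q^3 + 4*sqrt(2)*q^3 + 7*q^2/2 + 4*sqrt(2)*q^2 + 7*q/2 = q*(q + 1)*(q + sqrt(2)/2)*(q + 7*sqrt(2)/2)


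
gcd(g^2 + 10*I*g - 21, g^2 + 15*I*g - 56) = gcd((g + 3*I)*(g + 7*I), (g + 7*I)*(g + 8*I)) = g + 7*I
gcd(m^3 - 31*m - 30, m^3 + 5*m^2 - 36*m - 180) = m^2 - m - 30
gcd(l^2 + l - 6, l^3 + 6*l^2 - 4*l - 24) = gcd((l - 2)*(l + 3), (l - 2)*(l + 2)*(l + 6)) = l - 2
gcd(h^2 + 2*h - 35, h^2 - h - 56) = h + 7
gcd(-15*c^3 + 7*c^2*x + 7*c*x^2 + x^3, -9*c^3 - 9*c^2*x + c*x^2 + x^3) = 3*c + x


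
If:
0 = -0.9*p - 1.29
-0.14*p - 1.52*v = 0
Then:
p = -1.43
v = 0.13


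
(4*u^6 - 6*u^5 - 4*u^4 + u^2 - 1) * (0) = 0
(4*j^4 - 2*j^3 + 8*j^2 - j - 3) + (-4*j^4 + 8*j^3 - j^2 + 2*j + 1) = 6*j^3 + 7*j^2 + j - 2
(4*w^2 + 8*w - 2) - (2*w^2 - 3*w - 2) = 2*w^2 + 11*w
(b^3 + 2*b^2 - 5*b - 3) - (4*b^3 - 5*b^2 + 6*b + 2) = -3*b^3 + 7*b^2 - 11*b - 5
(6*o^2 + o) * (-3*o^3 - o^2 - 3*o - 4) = -18*o^5 - 9*o^4 - 19*o^3 - 27*o^2 - 4*o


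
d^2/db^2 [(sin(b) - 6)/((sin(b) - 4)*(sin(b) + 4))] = (-sin(b)^5 + 24*sin(b)^4 - 94*sin(b)^3 + 348*sin(b)^2 - 160*sin(b) - 192)/((sin(b) - 4)^3*(sin(b) + 4)^3)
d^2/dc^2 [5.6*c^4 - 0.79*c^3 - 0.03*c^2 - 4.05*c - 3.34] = 67.2*c^2 - 4.74*c - 0.06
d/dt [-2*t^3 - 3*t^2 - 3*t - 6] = -6*t^2 - 6*t - 3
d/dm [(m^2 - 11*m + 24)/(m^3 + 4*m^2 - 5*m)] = (-m^4 + 22*m^3 - 33*m^2 - 192*m + 120)/(m^2*(m^4 + 8*m^3 + 6*m^2 - 40*m + 25))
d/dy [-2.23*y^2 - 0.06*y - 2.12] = -4.46*y - 0.06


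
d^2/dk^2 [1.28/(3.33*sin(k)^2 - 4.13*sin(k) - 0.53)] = (56.775168*sin(k)^4 - 52.811136*sin(k)^3 - 54.293632*sin(k)^2 + 102.82048*sin(k) - 48.183808)/(-3.33*sin(k)^2 + 4.13*sin(k) + 0.53)^3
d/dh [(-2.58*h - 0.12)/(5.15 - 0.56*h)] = (68.77413 - 7.478352*h)/(0.56*h - 5.15)^3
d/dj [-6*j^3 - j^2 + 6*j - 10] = -18*j^2 - 2*j + 6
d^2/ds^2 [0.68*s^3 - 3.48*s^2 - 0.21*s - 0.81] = 4.08*s - 6.96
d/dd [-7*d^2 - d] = -14*d - 1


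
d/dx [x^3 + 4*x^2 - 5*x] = 3*x^2 + 8*x - 5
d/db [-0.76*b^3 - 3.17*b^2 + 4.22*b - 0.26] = -2.28*b^2 - 6.34*b + 4.22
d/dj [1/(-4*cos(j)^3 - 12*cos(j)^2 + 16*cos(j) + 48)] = (-3*cos(j)^2 - 6*cos(j) + 4)*sin(j)/(4*(cos(j)^3 + 3*cos(j)^2 - 4*cos(j) - 12)^2)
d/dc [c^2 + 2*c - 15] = 2*c + 2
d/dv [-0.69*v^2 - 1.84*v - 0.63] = -1.38*v - 1.84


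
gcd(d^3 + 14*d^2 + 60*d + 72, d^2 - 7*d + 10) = 1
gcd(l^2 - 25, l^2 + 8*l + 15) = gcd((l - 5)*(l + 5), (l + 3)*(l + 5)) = l + 5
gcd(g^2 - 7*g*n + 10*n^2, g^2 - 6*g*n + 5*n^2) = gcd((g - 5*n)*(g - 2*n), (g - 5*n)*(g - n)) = g - 5*n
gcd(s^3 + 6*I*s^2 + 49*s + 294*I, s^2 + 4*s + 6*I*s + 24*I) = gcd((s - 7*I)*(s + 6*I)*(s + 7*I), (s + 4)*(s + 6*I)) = s + 6*I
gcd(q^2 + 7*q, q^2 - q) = q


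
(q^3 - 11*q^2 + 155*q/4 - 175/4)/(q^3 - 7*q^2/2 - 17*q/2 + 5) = (4*q^2 - 24*q + 35)/(2*(2*q^2 + 3*q - 2))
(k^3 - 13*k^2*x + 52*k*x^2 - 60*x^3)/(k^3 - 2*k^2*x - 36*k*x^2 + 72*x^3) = (k - 5*x)/(k + 6*x)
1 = 1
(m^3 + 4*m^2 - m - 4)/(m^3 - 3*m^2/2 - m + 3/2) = 2*(m + 4)/(2*m - 3)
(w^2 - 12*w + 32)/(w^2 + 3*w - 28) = (w - 8)/(w + 7)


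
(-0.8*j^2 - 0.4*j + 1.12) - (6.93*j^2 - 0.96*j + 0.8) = -7.73*j^2 + 0.56*j + 0.32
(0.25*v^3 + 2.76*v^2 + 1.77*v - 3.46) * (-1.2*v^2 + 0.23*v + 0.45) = -0.3*v^5 - 3.2545*v^4 - 1.3767*v^3 + 5.8011*v^2 + 0.000699999999999923*v - 1.557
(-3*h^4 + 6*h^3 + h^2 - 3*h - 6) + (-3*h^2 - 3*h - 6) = -3*h^4 + 6*h^3 - 2*h^2 - 6*h - 12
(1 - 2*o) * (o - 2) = -2*o^2 + 5*o - 2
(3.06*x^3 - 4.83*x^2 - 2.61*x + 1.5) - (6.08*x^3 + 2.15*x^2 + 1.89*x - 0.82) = -3.02*x^3 - 6.98*x^2 - 4.5*x + 2.32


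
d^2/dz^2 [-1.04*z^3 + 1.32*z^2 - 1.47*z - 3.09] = 2.64 - 6.24*z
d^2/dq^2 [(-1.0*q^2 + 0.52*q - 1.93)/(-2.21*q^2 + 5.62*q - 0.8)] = (19.760936*q^3 + 45.949878*q^2 - 138.309756*q + 111.695464)/(10.793861*q^6 - 82.345926*q^5 + 221.126412*q^4 - 237.121288*q^3 + 80.04576*q^2 - 10.7904*q + 0.512)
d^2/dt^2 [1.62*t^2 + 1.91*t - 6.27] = 3.24000000000000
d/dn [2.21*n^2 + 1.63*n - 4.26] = 4.42*n + 1.63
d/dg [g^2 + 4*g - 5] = 2*g + 4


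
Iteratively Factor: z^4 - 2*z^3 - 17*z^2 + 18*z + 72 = (z + 3)*(z^3 - 5*z^2 - 2*z + 24) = (z - 4)*(z + 3)*(z^2 - z - 6) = (z - 4)*(z + 2)*(z + 3)*(z - 3)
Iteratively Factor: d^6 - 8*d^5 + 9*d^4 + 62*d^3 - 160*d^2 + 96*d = (d - 4)*(d^5 - 4*d^4 - 7*d^3 + 34*d^2 - 24*d) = (d - 4)*(d - 1)*(d^4 - 3*d^3 - 10*d^2 + 24*d) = d*(d - 4)*(d - 1)*(d^3 - 3*d^2 - 10*d + 24) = d*(d - 4)^2*(d - 1)*(d^2 + d - 6) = d*(d - 4)^2*(d - 1)*(d + 3)*(d - 2)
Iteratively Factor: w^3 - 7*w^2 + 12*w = (w - 3)*(w^2 - 4*w) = w*(w - 3)*(w - 4)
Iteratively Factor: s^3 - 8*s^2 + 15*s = (s - 5)*(s^2 - 3*s) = (s - 5)*(s - 3)*(s)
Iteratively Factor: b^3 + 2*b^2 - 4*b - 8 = (b - 2)*(b^2 + 4*b + 4) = (b - 2)*(b + 2)*(b + 2)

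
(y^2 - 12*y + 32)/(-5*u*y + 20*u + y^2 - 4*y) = (y - 8)/(-5*u + y)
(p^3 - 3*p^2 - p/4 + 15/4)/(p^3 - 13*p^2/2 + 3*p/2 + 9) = (p - 5/2)/(p - 6)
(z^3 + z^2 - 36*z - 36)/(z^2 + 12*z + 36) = (z^2 - 5*z - 6)/(z + 6)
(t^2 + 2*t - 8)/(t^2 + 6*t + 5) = (t^2 + 2*t - 8)/(t^2 + 6*t + 5)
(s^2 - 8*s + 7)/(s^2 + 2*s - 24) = (s^2 - 8*s + 7)/(s^2 + 2*s - 24)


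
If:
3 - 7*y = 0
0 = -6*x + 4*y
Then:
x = 2/7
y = 3/7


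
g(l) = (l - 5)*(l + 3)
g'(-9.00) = -20.00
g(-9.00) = 84.00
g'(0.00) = -2.00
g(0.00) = -15.00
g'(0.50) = -1.00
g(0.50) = -15.75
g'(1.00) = 0.00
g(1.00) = -16.00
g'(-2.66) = -7.32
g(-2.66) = -2.60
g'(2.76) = 3.52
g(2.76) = -12.90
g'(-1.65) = -5.30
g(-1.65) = -8.98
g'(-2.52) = -7.04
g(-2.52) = -3.61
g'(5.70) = 9.40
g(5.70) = 6.09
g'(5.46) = 8.92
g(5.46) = 3.89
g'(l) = 2*l - 2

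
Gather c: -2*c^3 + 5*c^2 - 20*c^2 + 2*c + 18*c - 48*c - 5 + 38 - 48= -2*c^3 - 15*c^2 - 28*c - 15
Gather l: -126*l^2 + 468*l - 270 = -126*l^2 + 468*l - 270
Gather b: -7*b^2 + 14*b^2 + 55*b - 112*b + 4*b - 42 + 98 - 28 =7*b^2 - 53*b + 28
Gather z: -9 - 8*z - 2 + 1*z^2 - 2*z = z^2 - 10*z - 11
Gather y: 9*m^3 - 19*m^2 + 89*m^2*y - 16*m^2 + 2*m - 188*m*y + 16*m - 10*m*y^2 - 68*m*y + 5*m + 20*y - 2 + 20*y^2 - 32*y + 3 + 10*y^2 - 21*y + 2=9*m^3 - 35*m^2 + 23*m + y^2*(30 - 10*m) + y*(89*m^2 - 256*m - 33) + 3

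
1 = 1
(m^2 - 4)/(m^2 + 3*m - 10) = (m + 2)/(m + 5)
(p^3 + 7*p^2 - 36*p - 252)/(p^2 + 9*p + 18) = (p^2 + p - 42)/(p + 3)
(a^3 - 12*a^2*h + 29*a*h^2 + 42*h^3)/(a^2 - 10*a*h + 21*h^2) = (a^2 - 5*a*h - 6*h^2)/(a - 3*h)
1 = 1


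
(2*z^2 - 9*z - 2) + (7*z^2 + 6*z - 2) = 9*z^2 - 3*z - 4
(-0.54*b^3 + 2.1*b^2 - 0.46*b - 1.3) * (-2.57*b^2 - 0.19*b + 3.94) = 1.3878*b^5 - 5.2944*b^4 - 1.3444*b^3 + 11.7024*b^2 - 1.5654*b - 5.122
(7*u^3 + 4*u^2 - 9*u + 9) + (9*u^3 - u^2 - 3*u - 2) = 16*u^3 + 3*u^2 - 12*u + 7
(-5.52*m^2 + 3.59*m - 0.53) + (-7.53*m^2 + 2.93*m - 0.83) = -13.05*m^2 + 6.52*m - 1.36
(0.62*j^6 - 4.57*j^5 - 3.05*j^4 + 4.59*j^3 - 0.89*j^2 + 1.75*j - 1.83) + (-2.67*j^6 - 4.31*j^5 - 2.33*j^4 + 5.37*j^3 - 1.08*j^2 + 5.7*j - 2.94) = -2.05*j^6 - 8.88*j^5 - 5.38*j^4 + 9.96*j^3 - 1.97*j^2 + 7.45*j - 4.77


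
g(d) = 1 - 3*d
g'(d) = -3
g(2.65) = -6.95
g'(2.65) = -3.00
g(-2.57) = 8.71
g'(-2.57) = -3.00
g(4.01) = -11.03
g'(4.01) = -3.00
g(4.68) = -13.04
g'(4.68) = -3.00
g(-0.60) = 2.80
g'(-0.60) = -3.00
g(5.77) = -16.31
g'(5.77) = -3.00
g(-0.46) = 2.38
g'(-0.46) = -3.00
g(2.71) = -7.13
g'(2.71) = -3.00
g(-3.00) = 10.00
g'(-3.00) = -3.00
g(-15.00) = 46.00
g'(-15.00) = -3.00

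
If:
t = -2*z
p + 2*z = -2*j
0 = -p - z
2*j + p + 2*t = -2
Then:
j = -1/6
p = -1/3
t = -2/3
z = 1/3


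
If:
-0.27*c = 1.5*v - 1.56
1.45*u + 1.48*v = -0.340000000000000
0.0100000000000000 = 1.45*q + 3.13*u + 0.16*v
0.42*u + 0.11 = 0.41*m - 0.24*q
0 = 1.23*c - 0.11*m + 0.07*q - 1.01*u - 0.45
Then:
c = -0.97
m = 0.55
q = 3.05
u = -1.47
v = 1.21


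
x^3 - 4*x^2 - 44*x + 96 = (x - 8)*(x - 2)*(x + 6)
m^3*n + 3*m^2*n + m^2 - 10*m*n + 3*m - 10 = (m - 2)*(m + 5)*(m*n + 1)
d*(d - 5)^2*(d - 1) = d^4 - 11*d^3 + 35*d^2 - 25*d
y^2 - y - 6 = (y - 3)*(y + 2)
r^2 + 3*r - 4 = (r - 1)*(r + 4)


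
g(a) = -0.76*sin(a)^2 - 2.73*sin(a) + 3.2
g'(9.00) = 3.06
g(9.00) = 1.95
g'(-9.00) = 1.92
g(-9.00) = 4.20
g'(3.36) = 2.34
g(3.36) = 3.76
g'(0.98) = -2.22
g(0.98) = 0.41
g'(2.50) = 2.92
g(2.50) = 1.29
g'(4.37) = 0.44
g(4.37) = 5.10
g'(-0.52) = -1.71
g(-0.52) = 4.37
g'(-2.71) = 1.90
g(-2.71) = 4.21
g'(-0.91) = -0.94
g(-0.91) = 4.88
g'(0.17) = -2.94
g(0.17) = 2.72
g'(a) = -1.52*sin(a)*cos(a) - 2.73*cos(a)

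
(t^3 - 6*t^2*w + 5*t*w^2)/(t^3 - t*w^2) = (t - 5*w)/(t + w)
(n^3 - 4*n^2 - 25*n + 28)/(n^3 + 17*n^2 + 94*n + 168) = (n^2 - 8*n + 7)/(n^2 + 13*n + 42)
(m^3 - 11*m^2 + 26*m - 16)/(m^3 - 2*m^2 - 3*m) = (-m^3 + 11*m^2 - 26*m + 16)/(m*(-m^2 + 2*m + 3))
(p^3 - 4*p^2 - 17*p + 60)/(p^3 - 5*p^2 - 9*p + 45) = (p + 4)/(p + 3)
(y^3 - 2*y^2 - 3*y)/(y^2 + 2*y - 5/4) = 4*y*(y^2 - 2*y - 3)/(4*y^2 + 8*y - 5)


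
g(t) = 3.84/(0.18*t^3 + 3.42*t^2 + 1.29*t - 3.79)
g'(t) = 3.84*(-0.54*t^2 - 6.84*t - 1.29)/(0.18*t^3 + 3.42*t^2 + 1.29*t - 3.79)^2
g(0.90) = 14.10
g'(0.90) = -407.91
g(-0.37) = -1.01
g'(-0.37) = 0.31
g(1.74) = 0.39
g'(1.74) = -0.60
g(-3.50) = 0.15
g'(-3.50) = 0.09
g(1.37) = 0.79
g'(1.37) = -1.90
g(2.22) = 0.21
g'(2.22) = -0.23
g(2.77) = 0.13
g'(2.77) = -0.11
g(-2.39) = 0.38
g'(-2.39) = 0.44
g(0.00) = -1.01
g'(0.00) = -0.34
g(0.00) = -1.01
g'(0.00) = -0.34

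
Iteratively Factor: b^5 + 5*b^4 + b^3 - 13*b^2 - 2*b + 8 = (b + 1)*(b^4 + 4*b^3 - 3*b^2 - 10*b + 8) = (b + 1)*(b + 2)*(b^3 + 2*b^2 - 7*b + 4) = (b - 1)*(b + 1)*(b + 2)*(b^2 + 3*b - 4) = (b - 1)*(b + 1)*(b + 2)*(b + 4)*(b - 1)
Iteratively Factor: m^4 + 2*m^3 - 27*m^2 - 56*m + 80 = (m - 5)*(m^3 + 7*m^2 + 8*m - 16) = (m - 5)*(m + 4)*(m^2 + 3*m - 4) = (m - 5)*(m + 4)^2*(m - 1)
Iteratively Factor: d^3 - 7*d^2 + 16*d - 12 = (d - 3)*(d^2 - 4*d + 4) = (d - 3)*(d - 2)*(d - 2)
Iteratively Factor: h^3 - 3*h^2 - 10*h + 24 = (h - 4)*(h^2 + h - 6) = (h - 4)*(h + 3)*(h - 2)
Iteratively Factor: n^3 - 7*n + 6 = (n - 1)*(n^2 + n - 6) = (n - 1)*(n + 3)*(n - 2)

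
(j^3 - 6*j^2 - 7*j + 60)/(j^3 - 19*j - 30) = (j - 4)/(j + 2)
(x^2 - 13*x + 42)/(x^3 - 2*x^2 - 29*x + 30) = (x - 7)/(x^2 + 4*x - 5)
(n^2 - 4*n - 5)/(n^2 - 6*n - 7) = (n - 5)/(n - 7)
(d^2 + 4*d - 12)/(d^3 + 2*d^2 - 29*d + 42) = (d + 6)/(d^2 + 4*d - 21)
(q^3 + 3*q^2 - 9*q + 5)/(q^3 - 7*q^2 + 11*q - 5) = (q + 5)/(q - 5)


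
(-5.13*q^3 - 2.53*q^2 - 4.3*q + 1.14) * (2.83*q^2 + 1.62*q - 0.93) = -14.5179*q^5 - 15.4705*q^4 - 11.4967*q^3 - 1.3869*q^2 + 5.8458*q - 1.0602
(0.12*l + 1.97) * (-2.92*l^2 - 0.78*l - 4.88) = -0.3504*l^3 - 5.846*l^2 - 2.1222*l - 9.6136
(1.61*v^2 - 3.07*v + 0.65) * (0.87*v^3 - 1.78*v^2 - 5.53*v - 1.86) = 1.4007*v^5 - 5.5367*v^4 - 2.8732*v^3 + 12.8255*v^2 + 2.1157*v - 1.209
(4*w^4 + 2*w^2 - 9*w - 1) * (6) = 24*w^4 + 12*w^2 - 54*w - 6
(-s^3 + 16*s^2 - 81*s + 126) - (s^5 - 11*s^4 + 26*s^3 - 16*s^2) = -s^5 + 11*s^4 - 27*s^3 + 32*s^2 - 81*s + 126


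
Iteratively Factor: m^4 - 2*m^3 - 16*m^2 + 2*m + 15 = (m - 1)*(m^3 - m^2 - 17*m - 15) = (m - 5)*(m - 1)*(m^2 + 4*m + 3) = (m - 5)*(m - 1)*(m + 1)*(m + 3)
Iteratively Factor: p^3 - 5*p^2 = (p)*(p^2 - 5*p) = p^2*(p - 5)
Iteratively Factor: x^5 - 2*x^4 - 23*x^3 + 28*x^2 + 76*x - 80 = (x - 5)*(x^4 + 3*x^3 - 8*x^2 - 12*x + 16) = (x - 5)*(x + 2)*(x^3 + x^2 - 10*x + 8) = (x - 5)*(x - 1)*(x + 2)*(x^2 + 2*x - 8) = (x - 5)*(x - 2)*(x - 1)*(x + 2)*(x + 4)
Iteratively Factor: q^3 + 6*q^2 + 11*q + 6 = (q + 1)*(q^2 + 5*q + 6) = (q + 1)*(q + 3)*(q + 2)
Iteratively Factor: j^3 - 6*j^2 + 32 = (j + 2)*(j^2 - 8*j + 16) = (j - 4)*(j + 2)*(j - 4)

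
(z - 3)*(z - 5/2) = z^2 - 11*z/2 + 15/2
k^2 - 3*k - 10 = (k - 5)*(k + 2)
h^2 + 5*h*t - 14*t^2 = (h - 2*t)*(h + 7*t)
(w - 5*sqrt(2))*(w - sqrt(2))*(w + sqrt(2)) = w^3 - 5*sqrt(2)*w^2 - 2*w + 10*sqrt(2)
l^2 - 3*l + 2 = (l - 2)*(l - 1)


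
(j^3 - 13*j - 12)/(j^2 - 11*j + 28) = (j^2 + 4*j + 3)/(j - 7)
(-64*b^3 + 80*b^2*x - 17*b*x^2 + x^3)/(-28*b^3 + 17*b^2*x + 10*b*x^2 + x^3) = (64*b^2 - 16*b*x + x^2)/(28*b^2 + 11*b*x + x^2)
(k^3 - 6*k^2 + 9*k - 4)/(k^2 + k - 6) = (k^3 - 6*k^2 + 9*k - 4)/(k^2 + k - 6)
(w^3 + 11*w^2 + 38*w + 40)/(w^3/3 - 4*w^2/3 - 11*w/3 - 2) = 3*(w^3 + 11*w^2 + 38*w + 40)/(w^3 - 4*w^2 - 11*w - 6)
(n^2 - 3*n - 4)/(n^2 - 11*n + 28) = (n + 1)/(n - 7)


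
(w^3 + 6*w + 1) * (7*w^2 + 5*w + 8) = 7*w^5 + 5*w^4 + 50*w^3 + 37*w^2 + 53*w + 8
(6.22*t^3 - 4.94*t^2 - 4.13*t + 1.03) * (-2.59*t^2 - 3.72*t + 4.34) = -16.1098*t^5 - 10.3438*t^4 + 56.0683*t^3 - 8.7437*t^2 - 21.7558*t + 4.4702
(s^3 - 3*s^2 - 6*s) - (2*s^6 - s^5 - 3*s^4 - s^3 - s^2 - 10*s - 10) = -2*s^6 + s^5 + 3*s^4 + 2*s^3 - 2*s^2 + 4*s + 10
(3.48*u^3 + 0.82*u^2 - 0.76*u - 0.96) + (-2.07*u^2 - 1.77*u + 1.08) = 3.48*u^3 - 1.25*u^2 - 2.53*u + 0.12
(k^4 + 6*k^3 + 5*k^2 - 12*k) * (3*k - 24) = 3*k^5 - 6*k^4 - 129*k^3 - 156*k^2 + 288*k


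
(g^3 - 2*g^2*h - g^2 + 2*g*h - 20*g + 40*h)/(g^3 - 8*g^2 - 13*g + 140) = (g - 2*h)/(g - 7)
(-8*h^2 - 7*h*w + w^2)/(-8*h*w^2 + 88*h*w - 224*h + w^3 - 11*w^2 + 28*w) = (h + w)/(w^2 - 11*w + 28)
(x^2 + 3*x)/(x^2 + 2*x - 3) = x/(x - 1)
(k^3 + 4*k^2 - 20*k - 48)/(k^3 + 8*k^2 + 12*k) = (k - 4)/k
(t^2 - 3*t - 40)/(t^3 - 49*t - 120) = 1/(t + 3)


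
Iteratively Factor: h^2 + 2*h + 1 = (h + 1)*(h + 1)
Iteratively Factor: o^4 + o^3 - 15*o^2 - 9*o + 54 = (o - 3)*(o^3 + 4*o^2 - 3*o - 18) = (o - 3)*(o - 2)*(o^2 + 6*o + 9) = (o - 3)*(o - 2)*(o + 3)*(o + 3)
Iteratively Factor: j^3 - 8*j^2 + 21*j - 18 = (j - 3)*(j^2 - 5*j + 6) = (j - 3)*(j - 2)*(j - 3)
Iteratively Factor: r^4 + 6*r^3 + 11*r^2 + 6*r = (r + 3)*(r^3 + 3*r^2 + 2*r) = (r + 2)*(r + 3)*(r^2 + r) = r*(r + 2)*(r + 3)*(r + 1)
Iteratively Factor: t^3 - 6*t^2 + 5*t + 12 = (t - 3)*(t^2 - 3*t - 4) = (t - 3)*(t + 1)*(t - 4)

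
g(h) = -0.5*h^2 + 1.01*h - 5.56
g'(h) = 1.01 - 1.0*h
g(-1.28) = -7.67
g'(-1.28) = 2.29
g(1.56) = -5.20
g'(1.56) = -0.55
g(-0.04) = -5.60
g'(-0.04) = 1.05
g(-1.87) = -9.20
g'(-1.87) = 2.88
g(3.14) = -7.32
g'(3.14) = -2.13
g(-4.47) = -20.07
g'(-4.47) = 5.48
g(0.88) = -5.06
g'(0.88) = 0.13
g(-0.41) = -6.06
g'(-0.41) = 1.42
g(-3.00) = -13.09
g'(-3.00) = 4.01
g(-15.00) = -133.21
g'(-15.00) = 16.01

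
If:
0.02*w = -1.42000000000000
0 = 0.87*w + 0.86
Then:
No Solution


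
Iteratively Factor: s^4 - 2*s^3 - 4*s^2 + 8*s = (s)*(s^3 - 2*s^2 - 4*s + 8) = s*(s - 2)*(s^2 - 4) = s*(s - 2)*(s + 2)*(s - 2)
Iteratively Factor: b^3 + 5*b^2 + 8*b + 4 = (b + 1)*(b^2 + 4*b + 4) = (b + 1)*(b + 2)*(b + 2)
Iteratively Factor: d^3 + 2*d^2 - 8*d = (d)*(d^2 + 2*d - 8) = d*(d - 2)*(d + 4)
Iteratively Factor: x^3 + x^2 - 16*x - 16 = (x + 4)*(x^2 - 3*x - 4) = (x - 4)*(x + 4)*(x + 1)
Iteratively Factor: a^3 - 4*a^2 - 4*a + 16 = (a - 2)*(a^2 - 2*a - 8) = (a - 2)*(a + 2)*(a - 4)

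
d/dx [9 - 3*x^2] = -6*x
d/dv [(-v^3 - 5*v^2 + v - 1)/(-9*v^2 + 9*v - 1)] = (9*v^4 - 18*v^3 - 33*v^2 - 8*v + 8)/(81*v^4 - 162*v^3 + 99*v^2 - 18*v + 1)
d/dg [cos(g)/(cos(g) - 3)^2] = (cos(g) + 3)*sin(g)/(cos(g) - 3)^3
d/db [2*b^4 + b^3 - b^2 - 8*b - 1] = 8*b^3 + 3*b^2 - 2*b - 8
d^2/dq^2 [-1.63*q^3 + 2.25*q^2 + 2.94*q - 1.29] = 4.5 - 9.78*q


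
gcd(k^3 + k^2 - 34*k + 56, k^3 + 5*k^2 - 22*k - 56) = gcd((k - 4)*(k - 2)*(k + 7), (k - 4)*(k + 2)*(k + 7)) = k^2 + 3*k - 28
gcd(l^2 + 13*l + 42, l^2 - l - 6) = 1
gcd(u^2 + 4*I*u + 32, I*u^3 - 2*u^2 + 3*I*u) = 1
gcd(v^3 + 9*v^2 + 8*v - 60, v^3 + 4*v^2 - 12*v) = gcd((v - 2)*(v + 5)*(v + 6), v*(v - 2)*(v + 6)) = v^2 + 4*v - 12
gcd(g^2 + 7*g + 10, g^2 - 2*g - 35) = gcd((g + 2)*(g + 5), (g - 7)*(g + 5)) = g + 5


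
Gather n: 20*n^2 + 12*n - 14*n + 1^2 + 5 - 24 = 20*n^2 - 2*n - 18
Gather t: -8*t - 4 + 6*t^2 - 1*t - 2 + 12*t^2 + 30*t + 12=18*t^2 + 21*t + 6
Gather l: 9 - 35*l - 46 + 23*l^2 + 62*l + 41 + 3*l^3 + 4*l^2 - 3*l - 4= 3*l^3 + 27*l^2 + 24*l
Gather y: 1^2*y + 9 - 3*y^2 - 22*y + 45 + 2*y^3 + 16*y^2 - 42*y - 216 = 2*y^3 + 13*y^2 - 63*y - 162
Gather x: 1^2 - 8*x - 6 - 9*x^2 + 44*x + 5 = -9*x^2 + 36*x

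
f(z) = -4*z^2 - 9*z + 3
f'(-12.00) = 87.00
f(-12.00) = -465.00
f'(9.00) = -81.00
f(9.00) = -402.00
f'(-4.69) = 28.52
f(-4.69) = -42.77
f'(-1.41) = 2.28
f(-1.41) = 7.74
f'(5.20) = -50.60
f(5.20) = -151.96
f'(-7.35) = 49.80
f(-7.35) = -146.94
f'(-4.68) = 28.44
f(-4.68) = -42.49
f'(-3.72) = 20.76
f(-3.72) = -18.87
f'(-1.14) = 0.12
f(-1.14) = 8.06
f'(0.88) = -16.04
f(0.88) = -8.02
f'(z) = -8*z - 9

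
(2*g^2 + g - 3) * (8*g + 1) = 16*g^3 + 10*g^2 - 23*g - 3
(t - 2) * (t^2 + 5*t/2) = t^3 + t^2/2 - 5*t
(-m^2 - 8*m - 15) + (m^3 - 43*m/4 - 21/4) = m^3 - m^2 - 75*m/4 - 81/4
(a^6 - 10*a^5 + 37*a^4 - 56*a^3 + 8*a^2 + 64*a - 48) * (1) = a^6 - 10*a^5 + 37*a^4 - 56*a^3 + 8*a^2 + 64*a - 48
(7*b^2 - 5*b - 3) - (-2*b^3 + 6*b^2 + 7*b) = 2*b^3 + b^2 - 12*b - 3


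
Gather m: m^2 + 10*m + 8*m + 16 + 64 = m^2 + 18*m + 80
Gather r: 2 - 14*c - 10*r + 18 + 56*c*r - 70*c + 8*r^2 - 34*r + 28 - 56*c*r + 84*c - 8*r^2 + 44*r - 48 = 0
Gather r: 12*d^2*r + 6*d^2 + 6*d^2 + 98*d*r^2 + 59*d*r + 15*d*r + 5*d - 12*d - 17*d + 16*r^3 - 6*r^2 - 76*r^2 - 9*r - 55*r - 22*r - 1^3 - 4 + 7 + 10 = 12*d^2 - 24*d + 16*r^3 + r^2*(98*d - 82) + r*(12*d^2 + 74*d - 86) + 12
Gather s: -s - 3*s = -4*s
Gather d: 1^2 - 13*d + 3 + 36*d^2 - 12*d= 36*d^2 - 25*d + 4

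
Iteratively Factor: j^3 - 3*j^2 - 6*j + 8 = (j - 1)*(j^2 - 2*j - 8) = (j - 4)*(j - 1)*(j + 2)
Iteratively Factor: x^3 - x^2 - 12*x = (x + 3)*(x^2 - 4*x) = x*(x + 3)*(x - 4)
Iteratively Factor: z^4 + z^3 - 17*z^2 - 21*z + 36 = (z + 3)*(z^3 - 2*z^2 - 11*z + 12) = (z - 4)*(z + 3)*(z^2 + 2*z - 3) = (z - 4)*(z + 3)^2*(z - 1)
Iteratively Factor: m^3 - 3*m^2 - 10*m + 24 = (m + 3)*(m^2 - 6*m + 8) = (m - 4)*(m + 3)*(m - 2)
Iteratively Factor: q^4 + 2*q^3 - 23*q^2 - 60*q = (q - 5)*(q^3 + 7*q^2 + 12*q) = (q - 5)*(q + 4)*(q^2 + 3*q) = q*(q - 5)*(q + 4)*(q + 3)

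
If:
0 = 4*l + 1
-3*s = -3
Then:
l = -1/4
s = 1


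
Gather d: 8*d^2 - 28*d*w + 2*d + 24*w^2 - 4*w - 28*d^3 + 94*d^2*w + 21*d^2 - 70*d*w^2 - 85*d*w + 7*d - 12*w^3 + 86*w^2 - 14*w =-28*d^3 + d^2*(94*w + 29) + d*(-70*w^2 - 113*w + 9) - 12*w^3 + 110*w^2 - 18*w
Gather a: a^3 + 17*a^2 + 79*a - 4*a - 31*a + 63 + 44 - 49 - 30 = a^3 + 17*a^2 + 44*a + 28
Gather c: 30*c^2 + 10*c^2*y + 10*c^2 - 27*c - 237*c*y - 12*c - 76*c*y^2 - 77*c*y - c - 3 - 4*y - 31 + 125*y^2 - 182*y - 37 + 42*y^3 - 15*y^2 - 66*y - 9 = c^2*(10*y + 40) + c*(-76*y^2 - 314*y - 40) + 42*y^3 + 110*y^2 - 252*y - 80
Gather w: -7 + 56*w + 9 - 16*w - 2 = 40*w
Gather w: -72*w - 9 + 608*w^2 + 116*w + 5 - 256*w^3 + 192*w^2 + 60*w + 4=-256*w^3 + 800*w^2 + 104*w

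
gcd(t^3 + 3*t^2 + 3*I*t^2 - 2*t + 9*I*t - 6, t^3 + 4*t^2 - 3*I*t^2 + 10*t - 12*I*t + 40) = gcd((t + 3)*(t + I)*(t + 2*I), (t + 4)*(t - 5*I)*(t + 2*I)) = t + 2*I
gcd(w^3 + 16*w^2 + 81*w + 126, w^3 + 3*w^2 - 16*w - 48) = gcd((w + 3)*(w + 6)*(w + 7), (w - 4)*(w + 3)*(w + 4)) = w + 3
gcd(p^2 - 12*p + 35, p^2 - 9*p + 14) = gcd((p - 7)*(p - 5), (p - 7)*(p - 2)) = p - 7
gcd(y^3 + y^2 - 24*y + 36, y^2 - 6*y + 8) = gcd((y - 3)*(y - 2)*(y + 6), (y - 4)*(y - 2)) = y - 2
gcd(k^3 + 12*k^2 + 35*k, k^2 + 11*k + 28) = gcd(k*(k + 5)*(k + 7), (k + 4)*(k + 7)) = k + 7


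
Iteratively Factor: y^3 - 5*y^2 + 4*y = (y - 1)*(y^2 - 4*y) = y*(y - 1)*(y - 4)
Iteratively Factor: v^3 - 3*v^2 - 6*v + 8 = (v + 2)*(v^2 - 5*v + 4) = (v - 4)*(v + 2)*(v - 1)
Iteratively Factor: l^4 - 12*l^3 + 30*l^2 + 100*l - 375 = (l + 3)*(l^3 - 15*l^2 + 75*l - 125) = (l - 5)*(l + 3)*(l^2 - 10*l + 25) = (l - 5)^2*(l + 3)*(l - 5)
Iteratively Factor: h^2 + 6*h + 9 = (h + 3)*(h + 3)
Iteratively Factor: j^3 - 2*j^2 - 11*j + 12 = (j - 4)*(j^2 + 2*j - 3) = (j - 4)*(j + 3)*(j - 1)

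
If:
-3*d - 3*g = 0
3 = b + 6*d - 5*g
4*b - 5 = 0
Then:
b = 5/4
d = 7/44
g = -7/44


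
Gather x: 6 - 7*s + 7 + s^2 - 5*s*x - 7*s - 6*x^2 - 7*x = s^2 - 14*s - 6*x^2 + x*(-5*s - 7) + 13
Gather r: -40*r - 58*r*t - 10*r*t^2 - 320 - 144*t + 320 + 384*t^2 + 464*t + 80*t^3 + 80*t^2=r*(-10*t^2 - 58*t - 40) + 80*t^3 + 464*t^2 + 320*t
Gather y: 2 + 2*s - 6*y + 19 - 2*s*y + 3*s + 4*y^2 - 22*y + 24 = 5*s + 4*y^2 + y*(-2*s - 28) + 45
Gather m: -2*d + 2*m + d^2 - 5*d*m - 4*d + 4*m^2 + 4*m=d^2 - 6*d + 4*m^2 + m*(6 - 5*d)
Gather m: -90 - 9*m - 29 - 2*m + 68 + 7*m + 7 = -4*m - 44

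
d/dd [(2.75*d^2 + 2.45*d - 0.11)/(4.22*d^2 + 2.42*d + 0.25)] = (-3.684*d^2 + 2.3034*d + 0.8787)/(17.8084*d^4 + 20.4248*d^3 + 7.9664*d^2 + 1.21*d + 0.0625)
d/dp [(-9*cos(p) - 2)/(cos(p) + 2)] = 16*sin(p)/(cos(p) + 2)^2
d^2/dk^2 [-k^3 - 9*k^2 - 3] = -6*k - 18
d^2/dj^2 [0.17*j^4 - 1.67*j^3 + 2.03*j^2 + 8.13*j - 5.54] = 2.04*j^2 - 10.02*j + 4.06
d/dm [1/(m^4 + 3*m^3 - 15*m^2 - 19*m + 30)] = (-4*m^3 - 9*m^2 + 30*m + 19)/(m^4 + 3*m^3 - 15*m^2 - 19*m + 30)^2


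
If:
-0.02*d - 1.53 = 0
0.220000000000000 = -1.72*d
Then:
No Solution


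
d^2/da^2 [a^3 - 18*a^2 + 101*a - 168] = 6*a - 36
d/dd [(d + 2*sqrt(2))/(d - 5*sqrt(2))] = -7*sqrt(2)/(d - 5*sqrt(2))^2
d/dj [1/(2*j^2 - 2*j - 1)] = 2*(1 - 2*j)/(-2*j^2 + 2*j + 1)^2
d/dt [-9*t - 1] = -9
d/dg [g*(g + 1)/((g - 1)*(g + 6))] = 2*(2*g^2 - 6*g - 3)/(g^4 + 10*g^3 + 13*g^2 - 60*g + 36)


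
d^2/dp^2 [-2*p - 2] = 0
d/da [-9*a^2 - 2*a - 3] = -18*a - 2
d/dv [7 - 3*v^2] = -6*v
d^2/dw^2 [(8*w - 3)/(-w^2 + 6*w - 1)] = 2*(-4*(w - 3)^2*(8*w - 3) + 3*(8*w - 17)*(w^2 - 6*w + 1))/(w^2 - 6*w + 1)^3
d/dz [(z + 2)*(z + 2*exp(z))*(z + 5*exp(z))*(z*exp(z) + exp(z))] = (z^4 + 14*z^3*exp(z) + 7*z^3 + 30*z^2*exp(2*z) + 63*z^2*exp(z) + 11*z^2 + 110*z*exp(2*z) + 70*z*exp(z) + 4*z + 90*exp(2*z) + 14*exp(z))*exp(z)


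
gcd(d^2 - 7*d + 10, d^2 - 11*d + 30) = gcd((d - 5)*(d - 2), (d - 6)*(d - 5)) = d - 5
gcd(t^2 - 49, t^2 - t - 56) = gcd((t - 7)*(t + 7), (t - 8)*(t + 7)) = t + 7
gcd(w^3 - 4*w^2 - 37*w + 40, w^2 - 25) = w + 5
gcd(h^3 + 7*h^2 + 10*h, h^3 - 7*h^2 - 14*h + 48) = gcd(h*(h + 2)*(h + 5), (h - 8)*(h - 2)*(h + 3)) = 1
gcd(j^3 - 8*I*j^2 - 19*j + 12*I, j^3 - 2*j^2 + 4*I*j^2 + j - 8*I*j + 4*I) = 1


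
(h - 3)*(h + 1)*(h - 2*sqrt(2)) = h^3 - 2*sqrt(2)*h^2 - 2*h^2 - 3*h + 4*sqrt(2)*h + 6*sqrt(2)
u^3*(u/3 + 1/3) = u^4/3 + u^3/3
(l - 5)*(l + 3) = l^2 - 2*l - 15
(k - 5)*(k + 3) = k^2 - 2*k - 15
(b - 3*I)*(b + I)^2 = b^3 - I*b^2 + 5*b + 3*I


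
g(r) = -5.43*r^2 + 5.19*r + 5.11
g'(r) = 5.19 - 10.86*r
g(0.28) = 6.14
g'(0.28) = 2.15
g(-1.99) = -26.72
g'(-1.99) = 26.80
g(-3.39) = -74.89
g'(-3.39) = 42.01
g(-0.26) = 3.39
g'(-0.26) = 8.01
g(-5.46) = -185.10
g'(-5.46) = 64.49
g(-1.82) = -22.32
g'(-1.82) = 24.96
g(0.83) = 5.68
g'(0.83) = -3.82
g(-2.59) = -44.76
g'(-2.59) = 33.32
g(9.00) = -388.01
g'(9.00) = -92.55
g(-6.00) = -221.51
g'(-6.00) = 70.35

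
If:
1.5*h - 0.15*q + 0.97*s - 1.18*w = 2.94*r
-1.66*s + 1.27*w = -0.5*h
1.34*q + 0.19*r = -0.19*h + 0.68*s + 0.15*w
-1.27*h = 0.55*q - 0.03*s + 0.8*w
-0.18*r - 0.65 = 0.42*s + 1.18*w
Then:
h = 0.45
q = -0.30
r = 0.37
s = -0.26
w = -0.51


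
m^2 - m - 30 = (m - 6)*(m + 5)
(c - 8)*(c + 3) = c^2 - 5*c - 24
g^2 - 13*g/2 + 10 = (g - 4)*(g - 5/2)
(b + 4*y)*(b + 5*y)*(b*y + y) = b^3*y + 9*b^2*y^2 + b^2*y + 20*b*y^3 + 9*b*y^2 + 20*y^3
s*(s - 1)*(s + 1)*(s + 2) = s^4 + 2*s^3 - s^2 - 2*s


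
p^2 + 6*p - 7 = (p - 1)*(p + 7)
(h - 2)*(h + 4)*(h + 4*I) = h^3 + 2*h^2 + 4*I*h^2 - 8*h + 8*I*h - 32*I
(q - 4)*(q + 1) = q^2 - 3*q - 4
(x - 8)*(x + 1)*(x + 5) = x^3 - 2*x^2 - 43*x - 40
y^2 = y^2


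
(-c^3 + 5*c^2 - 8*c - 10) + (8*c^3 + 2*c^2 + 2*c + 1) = 7*c^3 + 7*c^2 - 6*c - 9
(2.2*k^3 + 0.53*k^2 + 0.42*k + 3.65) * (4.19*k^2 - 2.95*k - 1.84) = 9.218*k^5 - 4.2693*k^4 - 3.8517*k^3 + 13.0793*k^2 - 11.5403*k - 6.716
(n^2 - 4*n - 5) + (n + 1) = n^2 - 3*n - 4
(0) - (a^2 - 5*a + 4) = -a^2 + 5*a - 4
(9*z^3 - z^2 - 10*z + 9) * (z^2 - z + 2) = 9*z^5 - 10*z^4 + 9*z^3 + 17*z^2 - 29*z + 18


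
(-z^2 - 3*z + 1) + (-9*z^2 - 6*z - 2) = -10*z^2 - 9*z - 1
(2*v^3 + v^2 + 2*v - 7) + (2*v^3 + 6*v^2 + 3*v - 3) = 4*v^3 + 7*v^2 + 5*v - 10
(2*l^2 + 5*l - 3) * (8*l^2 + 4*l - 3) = 16*l^4 + 48*l^3 - 10*l^2 - 27*l + 9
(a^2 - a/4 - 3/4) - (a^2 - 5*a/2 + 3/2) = 9*a/4 - 9/4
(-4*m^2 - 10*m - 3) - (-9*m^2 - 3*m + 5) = 5*m^2 - 7*m - 8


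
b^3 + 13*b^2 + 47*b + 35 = (b + 1)*(b + 5)*(b + 7)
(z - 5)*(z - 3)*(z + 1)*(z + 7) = z^4 - 42*z^2 + 64*z + 105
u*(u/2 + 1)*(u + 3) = u^3/2 + 5*u^2/2 + 3*u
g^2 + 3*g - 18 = (g - 3)*(g + 6)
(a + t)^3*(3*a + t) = 3*a^4 + 10*a^3*t + 12*a^2*t^2 + 6*a*t^3 + t^4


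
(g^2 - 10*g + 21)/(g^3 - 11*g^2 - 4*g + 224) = (g - 3)/(g^2 - 4*g - 32)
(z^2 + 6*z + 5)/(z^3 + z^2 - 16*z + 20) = (z + 1)/(z^2 - 4*z + 4)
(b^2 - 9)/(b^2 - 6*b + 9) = (b + 3)/(b - 3)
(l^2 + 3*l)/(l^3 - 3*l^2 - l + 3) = l*(l + 3)/(l^3 - 3*l^2 - l + 3)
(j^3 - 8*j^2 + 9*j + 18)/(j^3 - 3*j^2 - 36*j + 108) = (j + 1)/(j + 6)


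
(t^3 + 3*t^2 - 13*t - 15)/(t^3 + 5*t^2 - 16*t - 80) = (t^2 - 2*t - 3)/(t^2 - 16)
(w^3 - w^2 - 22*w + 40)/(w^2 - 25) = (w^2 - 6*w + 8)/(w - 5)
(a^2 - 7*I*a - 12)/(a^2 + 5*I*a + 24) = (a - 4*I)/(a + 8*I)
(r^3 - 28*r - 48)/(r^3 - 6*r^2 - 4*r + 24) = (r + 4)/(r - 2)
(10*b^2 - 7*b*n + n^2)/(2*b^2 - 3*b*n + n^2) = (5*b - n)/(b - n)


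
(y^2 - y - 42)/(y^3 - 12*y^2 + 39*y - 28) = (y + 6)/(y^2 - 5*y + 4)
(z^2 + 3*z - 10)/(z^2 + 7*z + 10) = (z - 2)/(z + 2)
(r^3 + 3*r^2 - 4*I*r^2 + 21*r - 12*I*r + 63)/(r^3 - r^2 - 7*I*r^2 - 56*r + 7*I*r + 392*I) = (r^2 + 3*r*(1 + I) + 9*I)/(r^2 - r - 56)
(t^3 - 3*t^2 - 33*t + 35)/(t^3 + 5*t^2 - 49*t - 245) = (t - 1)/(t + 7)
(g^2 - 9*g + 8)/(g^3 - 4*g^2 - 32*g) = (g - 1)/(g*(g + 4))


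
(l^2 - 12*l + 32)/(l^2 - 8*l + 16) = (l - 8)/(l - 4)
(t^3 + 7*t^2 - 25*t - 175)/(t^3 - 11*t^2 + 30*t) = (t^2 + 12*t + 35)/(t*(t - 6))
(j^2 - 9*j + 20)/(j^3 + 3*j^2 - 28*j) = (j - 5)/(j*(j + 7))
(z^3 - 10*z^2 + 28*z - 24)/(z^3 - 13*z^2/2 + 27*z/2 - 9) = 2*(z^2 - 8*z + 12)/(2*z^2 - 9*z + 9)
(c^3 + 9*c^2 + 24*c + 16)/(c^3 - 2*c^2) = (c^3 + 9*c^2 + 24*c + 16)/(c^2*(c - 2))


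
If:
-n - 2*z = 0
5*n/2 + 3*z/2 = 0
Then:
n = 0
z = 0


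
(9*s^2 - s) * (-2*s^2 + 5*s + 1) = -18*s^4 + 47*s^3 + 4*s^2 - s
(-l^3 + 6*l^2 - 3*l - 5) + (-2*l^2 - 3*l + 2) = -l^3 + 4*l^2 - 6*l - 3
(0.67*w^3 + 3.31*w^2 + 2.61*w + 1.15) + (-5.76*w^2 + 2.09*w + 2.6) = 0.67*w^3 - 2.45*w^2 + 4.7*w + 3.75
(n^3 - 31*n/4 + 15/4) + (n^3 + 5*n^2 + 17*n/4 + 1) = 2*n^3 + 5*n^2 - 7*n/2 + 19/4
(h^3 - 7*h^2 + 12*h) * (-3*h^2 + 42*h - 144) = -3*h^5 + 63*h^4 - 474*h^3 + 1512*h^2 - 1728*h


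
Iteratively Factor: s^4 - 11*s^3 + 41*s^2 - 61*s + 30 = (s - 3)*(s^3 - 8*s^2 + 17*s - 10) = (s - 3)*(s - 1)*(s^2 - 7*s + 10) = (s - 5)*(s - 3)*(s - 1)*(s - 2)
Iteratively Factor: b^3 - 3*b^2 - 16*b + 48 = (b - 4)*(b^2 + b - 12) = (b - 4)*(b + 4)*(b - 3)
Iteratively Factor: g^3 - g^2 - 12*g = (g + 3)*(g^2 - 4*g) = (g - 4)*(g + 3)*(g)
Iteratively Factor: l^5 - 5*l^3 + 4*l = (l - 1)*(l^4 + l^3 - 4*l^2 - 4*l) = (l - 1)*(l + 2)*(l^3 - l^2 - 2*l) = l*(l - 1)*(l + 2)*(l^2 - l - 2) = l*(l - 2)*(l - 1)*(l + 2)*(l + 1)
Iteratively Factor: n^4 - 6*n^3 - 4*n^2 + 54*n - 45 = (n - 3)*(n^3 - 3*n^2 - 13*n + 15) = (n - 3)*(n - 1)*(n^2 - 2*n - 15) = (n - 3)*(n - 1)*(n + 3)*(n - 5)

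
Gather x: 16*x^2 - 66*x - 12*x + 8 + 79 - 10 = 16*x^2 - 78*x + 77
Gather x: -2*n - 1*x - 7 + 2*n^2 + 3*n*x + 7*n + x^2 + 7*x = 2*n^2 + 5*n + x^2 + x*(3*n + 6) - 7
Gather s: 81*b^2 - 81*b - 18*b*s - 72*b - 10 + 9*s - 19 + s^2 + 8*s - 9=81*b^2 - 153*b + s^2 + s*(17 - 18*b) - 38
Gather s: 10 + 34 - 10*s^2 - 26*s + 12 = -10*s^2 - 26*s + 56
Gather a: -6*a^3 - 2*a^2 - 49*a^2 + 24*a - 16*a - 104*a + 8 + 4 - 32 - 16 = -6*a^3 - 51*a^2 - 96*a - 36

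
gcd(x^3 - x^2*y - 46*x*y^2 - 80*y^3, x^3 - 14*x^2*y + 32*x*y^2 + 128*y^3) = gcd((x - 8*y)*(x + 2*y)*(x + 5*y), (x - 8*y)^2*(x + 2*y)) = x^2 - 6*x*y - 16*y^2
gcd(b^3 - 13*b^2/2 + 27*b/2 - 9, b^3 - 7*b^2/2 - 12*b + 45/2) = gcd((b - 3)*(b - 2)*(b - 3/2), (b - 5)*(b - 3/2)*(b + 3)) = b - 3/2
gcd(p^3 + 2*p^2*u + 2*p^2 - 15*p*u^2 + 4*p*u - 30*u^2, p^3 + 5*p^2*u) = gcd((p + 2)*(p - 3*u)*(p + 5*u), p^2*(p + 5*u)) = p + 5*u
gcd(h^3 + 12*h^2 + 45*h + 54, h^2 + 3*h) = h + 3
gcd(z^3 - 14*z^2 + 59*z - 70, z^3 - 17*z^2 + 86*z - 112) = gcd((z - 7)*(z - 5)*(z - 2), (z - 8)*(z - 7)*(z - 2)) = z^2 - 9*z + 14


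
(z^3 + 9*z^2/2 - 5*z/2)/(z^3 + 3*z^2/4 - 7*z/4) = 2*(2*z^2 + 9*z - 5)/(4*z^2 + 3*z - 7)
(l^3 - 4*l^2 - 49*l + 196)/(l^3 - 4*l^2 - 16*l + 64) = (l^2 - 49)/(l^2 - 16)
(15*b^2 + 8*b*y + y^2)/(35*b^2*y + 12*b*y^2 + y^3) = (3*b + y)/(y*(7*b + y))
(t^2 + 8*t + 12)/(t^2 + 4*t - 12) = (t + 2)/(t - 2)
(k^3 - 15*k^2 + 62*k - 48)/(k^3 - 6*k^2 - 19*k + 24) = (k - 6)/(k + 3)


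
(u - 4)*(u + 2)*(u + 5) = u^3 + 3*u^2 - 18*u - 40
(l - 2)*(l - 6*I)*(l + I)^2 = l^4 - 2*l^3 - 4*I*l^3 + 11*l^2 + 8*I*l^2 - 22*l + 6*I*l - 12*I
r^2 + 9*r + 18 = (r + 3)*(r + 6)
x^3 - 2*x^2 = x^2*(x - 2)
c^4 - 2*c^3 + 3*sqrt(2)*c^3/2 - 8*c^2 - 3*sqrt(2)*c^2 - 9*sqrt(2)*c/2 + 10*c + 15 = (c - 3)*(c + 1)*(c - sqrt(2))*(c + 5*sqrt(2)/2)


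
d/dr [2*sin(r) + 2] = 2*cos(r)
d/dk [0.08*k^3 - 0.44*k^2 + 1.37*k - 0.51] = 0.24*k^2 - 0.88*k + 1.37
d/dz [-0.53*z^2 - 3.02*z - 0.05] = -1.06*z - 3.02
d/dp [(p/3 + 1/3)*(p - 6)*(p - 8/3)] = p^2 - 46*p/9 + 22/9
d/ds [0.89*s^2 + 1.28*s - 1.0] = 1.78*s + 1.28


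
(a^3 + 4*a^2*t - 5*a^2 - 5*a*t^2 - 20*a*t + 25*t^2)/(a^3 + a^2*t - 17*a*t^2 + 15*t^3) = (5 - a)/(-a + 3*t)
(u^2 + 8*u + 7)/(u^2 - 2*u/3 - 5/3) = 3*(u + 7)/(3*u - 5)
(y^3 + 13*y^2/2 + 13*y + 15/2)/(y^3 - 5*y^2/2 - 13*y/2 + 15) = (y^2 + 4*y + 3)/(y^2 - 5*y + 6)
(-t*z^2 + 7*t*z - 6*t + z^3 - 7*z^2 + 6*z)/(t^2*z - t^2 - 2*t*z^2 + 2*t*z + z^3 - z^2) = (z - 6)/(-t + z)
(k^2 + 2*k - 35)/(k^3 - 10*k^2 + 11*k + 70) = (k + 7)/(k^2 - 5*k - 14)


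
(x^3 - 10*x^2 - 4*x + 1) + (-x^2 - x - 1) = x^3 - 11*x^2 - 5*x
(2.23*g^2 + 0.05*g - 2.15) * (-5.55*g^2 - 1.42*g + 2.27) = -12.3765*g^4 - 3.4441*g^3 + 16.9236*g^2 + 3.1665*g - 4.8805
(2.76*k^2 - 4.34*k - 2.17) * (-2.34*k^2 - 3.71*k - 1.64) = -6.4584*k^4 - 0.0839999999999996*k^3 + 16.6528*k^2 + 15.1683*k + 3.5588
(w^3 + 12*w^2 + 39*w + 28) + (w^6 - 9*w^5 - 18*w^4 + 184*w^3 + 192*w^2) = w^6 - 9*w^5 - 18*w^4 + 185*w^3 + 204*w^2 + 39*w + 28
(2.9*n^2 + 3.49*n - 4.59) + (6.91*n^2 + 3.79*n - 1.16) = 9.81*n^2 + 7.28*n - 5.75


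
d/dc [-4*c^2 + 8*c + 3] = 8 - 8*c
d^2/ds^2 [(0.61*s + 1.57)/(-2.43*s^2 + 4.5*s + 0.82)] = ((0.61*s + 1.57)*(4.86*s - 4.5)*(9.72*s - 9.0) + (8.8938*s + 2.1402)*(-2.43*s^2 + 4.5*s + 0.82))/(-2.43*s^2 + 4.5*s + 0.82)^3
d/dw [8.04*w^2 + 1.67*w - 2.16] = 16.08*w + 1.67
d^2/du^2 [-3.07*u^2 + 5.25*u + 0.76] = -6.14000000000000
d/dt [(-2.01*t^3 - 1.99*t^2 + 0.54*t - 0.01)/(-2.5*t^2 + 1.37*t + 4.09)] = (5.025*t^4 - 5.5074*t^3 - 26.039*t^2 - 16.3282*t + 2.2223)/(6.25*t^4 - 6.85*t^3 - 18.5731*t^2 + 11.2066*t + 16.7281)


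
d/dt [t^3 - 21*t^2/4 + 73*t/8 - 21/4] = 3*t^2 - 21*t/2 + 73/8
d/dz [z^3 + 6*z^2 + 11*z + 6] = 3*z^2 + 12*z + 11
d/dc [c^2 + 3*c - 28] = 2*c + 3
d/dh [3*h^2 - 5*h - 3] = 6*h - 5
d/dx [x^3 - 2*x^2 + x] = 3*x^2 - 4*x + 1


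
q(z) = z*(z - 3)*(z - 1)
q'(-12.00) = 531.00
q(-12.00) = -2340.00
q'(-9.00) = 318.00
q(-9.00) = -1080.00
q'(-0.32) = 5.87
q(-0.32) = -1.40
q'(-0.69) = 9.95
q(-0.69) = -4.30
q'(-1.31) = 18.63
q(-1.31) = -13.04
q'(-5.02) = 118.76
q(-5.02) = -242.37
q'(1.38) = -2.33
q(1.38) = -0.85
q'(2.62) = 2.63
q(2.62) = -1.61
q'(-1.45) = 20.91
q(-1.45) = -15.81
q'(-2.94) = 52.45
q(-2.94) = -68.81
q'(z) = z*(z - 3) + z*(z - 1) + (z - 3)*(z - 1) = 3*z^2 - 8*z + 3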